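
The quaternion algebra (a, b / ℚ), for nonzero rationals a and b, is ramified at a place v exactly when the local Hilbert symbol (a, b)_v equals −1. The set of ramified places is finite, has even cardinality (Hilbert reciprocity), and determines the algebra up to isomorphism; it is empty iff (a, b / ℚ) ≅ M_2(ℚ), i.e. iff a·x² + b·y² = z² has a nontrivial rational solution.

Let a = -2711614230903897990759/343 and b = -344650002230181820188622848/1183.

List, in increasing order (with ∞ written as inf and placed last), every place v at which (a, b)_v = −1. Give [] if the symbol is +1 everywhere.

[7, 17, 23, 31, 37, 43, 47, inf]

Mod squares: a ≡ -353073, b ≡ -418743871854. Check v ∈ {∞, 2, 3, 7, 11, 13, 17, 23, 31, 37, 43, 47}.
v=7: a=7^-3·(≡3), b=7^-1·(≡3) mod 7; (3|7)=-1, (3|7)=-1; (−1)^{-3·-1·3}·(-1)^-1·(-1)^-3 = -1.
v=23: a=23^3·(≡2), b=23^1·(≡12) mod 23; (2|23)=+1, (12|23)=+1; (−1)^{3·1·11}·(+1)^1·(+1)^3 = -1.
v=11: a=11^2·(≡9), b=11^3·(≡2) mod 11; (9|11)=+1, (2|11)=-1; (−1)^{2·3·5}·(+1)^3·(-1)^2 = +1.
v=∞: -353073 < 0 and -418743871854 < 0  ⇒  (a,b)_∞ = -1.
v=37: a=37^2·(≡5), b=37^3·(≡6) mod 37; (5|37)=-1, (6|37)=-1; (−1)^{2·3·18}·(-1)^3·(-1)^2 = -1.
v=47: a=47^2·(≡29), b=47^3·(≡29) mod 47; (29|47)=-1, (29|47)=-1; (−1)^{2·3·23}·(-1)^3·(-1)^2 = -1.
v=43: a=43^1·(≡7), b=43^1·(≡3) mod 43; (7|43)=-1, (3|43)=-1; (−1)^{1·1·21}·(-1)^1·(-1)^1 = -1.
v=3: a=3^1·(≡2), b=3^1·(≡1) mod 3; (2|3)=-1, (1|3)=+1; (−1)^{1·1·1}·(-1)^1·(+1)^1 = +1.
v=2: v_2(a)=0, v_2(b)=15; units ≡ 7, 1 (mod 8); ε·ε+αω+βω = 1·0+0·0+15·0 ≡ 0  ⇒  (a,b)_2 = +1.
v=31: a=31^2·(≡13), b=31^3·(≡3) mod 31; (13|31)=-1, (3|31)=-1; (−1)^{2·3·15}·(-1)^3·(-1)^2 = -1.
v=17: a=17^3·(≡3), b=17^1·(≡16) mod 17; (3|17)=-1, (16|17)=+1; (−1)^{3·1·8}·(-1)^1·(+1)^3 = -1.
v=13: a=13^0·(≡11), b=13^-2·(≡10) mod 13; (11|13)=-1, (10|13)=+1; (−1)^{0·-2·6}·(-1)^-2·(+1)^0 = +1.
|Ram(-353073, -418743871854)| = 8, even; anisotropic at {7, 17, 23, 31, 37, 43, 47, ∞}.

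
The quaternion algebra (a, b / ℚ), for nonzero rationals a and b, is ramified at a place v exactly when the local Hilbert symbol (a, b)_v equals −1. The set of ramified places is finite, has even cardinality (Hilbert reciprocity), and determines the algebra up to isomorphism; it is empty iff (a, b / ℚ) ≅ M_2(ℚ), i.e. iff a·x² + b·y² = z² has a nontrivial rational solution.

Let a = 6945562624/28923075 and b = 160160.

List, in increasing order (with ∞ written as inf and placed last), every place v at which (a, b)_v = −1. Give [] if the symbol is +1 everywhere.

[3, 5]

(a, b) ≡ (858, 10010) mod (ℚ^×)²; places V = {2, 3, 5, 7, 11, 13, 23, ∞}.
(a,b)_5: α=-2, u≡3; β=1, v≡2 (mod 5); (3|5)=-1, (2|5)=-1; sign (−1)^0·-1^1·-1^-2 = -1.
(a,b)_7: α=2, u≡2; β=1, v≡4 (mod 7); (2|7)=+1, (4|7)=+1; sign (−1)^0·+1^1·+1^2 = +1.
(a,b)_∞: sgn(858)=+, sgn(10010)=+, so +1.
(a,b)_3: α=-7, u≡1; β=0, v≡2 (mod 3); (1|3)=+1, (2|3)=-1; sign (−1)^0·+1^0·-1^-7 = -1.
(a,b)_2: α=13, β=5; u≡5, v≡5 (mod 8); ε(u)ε(v)=0·0, αω(v)=13·1, βω(u)=5·1; sum ≡ 0  ⇒  +1.
(a,b)_11: α=3, u≡5; β=1, v≡7 (mod 11); (5|11)=+1, (7|11)=-1; sign (−1)^1·+1^1·-1^3 = +1.
(a,b)_13: α=1, u≡4; β=1, v≡9 (mod 13); (4|13)=+1, (9|13)=+1; sign (−1)^0·+1^1·+1^1 = +1.
(a,b)_23: α=-2, u≡21; β=0, v≡11 (mod 23); (21|23)=-1, (11|23)=-1; sign (−1)^0·-1^0·-1^-2 = +1.
|Ram(858, 10010)| = 2, even; anisotropic at {3, 5}.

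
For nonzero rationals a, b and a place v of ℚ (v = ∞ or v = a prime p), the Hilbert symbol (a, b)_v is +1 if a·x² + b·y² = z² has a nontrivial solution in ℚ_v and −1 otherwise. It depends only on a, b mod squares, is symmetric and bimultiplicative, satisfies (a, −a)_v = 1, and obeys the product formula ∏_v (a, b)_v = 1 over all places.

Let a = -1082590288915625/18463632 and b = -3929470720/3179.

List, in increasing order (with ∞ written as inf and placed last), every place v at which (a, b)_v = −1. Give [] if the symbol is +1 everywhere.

Mod squares: a ≡ -219945, b ≡ -3445805. Check v ∈ {∞, 2, 3, 5, 7, 11, 17, 31, 43, 47}.
v=43: a=43^1·(≡12), b=43^1·(≡14) mod 43; (12|43)=-1, (14|43)=+1; (−1)^{1·1·21}·(-1)^1·(+1)^1 = +1.
v=31: a=31^1·(≡10), b=31^1·(≡3) mod 31; (10|31)=+1, (3|31)=-1; (−1)^{1·1·15}·(+1)^1·(-1)^1 = +1.
v=3: a=3^-1·(≡2), b=3^0·(≡1) mod 3; (2|3)=-1, (1|3)=+1; (−1)^{-1·0·1}·(-1)^0·(+1)^-1 = +1.
v=17: a=17^-2·(≡16), b=17^-2·(≡7) mod 17; (16|17)=+1, (7|17)=-1; (−1)^{-2·-2·8}·(+1)^-2·(-1)^-2 = +1.
v=47: a=47^2·(≡19), b=47^1·(≡22) mod 47; (19|47)=-1, (22|47)=-1; (−1)^{2·1·23}·(-1)^1·(-1)^2 = -1.
v=5: a=5^5·(≡1), b=5^1·(≡4) mod 5; (1|5)=+1, (4|5)=+1; (−1)^{5·1·2}·(+1)^1·(+1)^5 = +1.
v=2: v_2(a)=-4, v_2(b)=8; units ≡ 7, 3 (mod 8); ε·ε+αω+βω = 1·1+-4·1+8·0 ≡ 1  ⇒  (a,b)_2 = -1.
v=11: a=11^-3·(≡5), b=11^-1·(≡4) mod 11; (5|11)=+1, (4|11)=+1; (−1)^{-3·-1·5}·(+1)^-1·(+1)^-3 = -1.
v=7: a=7^6·(≡4), b=7^2·(≡1) mod 7; (4|7)=+1, (1|7)=+1; (−1)^{6·2·3}·(+1)^2·(+1)^6 = +1.
v=∞: -219945 < 0 and -3445805 < 0  ⇒  (a,b)_∞ = -1.
Ram(-219945, -3445805) = {2, 11, 47, ∞}; no ℚ_2-point on the conic.

[2, 11, 47, inf]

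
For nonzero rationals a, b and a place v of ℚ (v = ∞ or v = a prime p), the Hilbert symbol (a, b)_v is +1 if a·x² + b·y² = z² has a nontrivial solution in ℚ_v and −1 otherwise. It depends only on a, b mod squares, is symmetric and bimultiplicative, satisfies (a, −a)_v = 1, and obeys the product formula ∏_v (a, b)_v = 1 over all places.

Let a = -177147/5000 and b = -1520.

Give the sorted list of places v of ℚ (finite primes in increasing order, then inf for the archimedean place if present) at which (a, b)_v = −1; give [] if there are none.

[19, inf]

(a, b) ≡ (-6, -95) mod (ℚ^×)²; places V = {2, 3, 5, 19, ∞}.
(a,b)_∞: sgn(-6)=−, sgn(-95)=−, so -1.
(a,b)_2: α=-3, β=4; u≡5, v≡1 (mod 8); ε(u)ε(v)=0·0, αω(v)=-3·0, βω(u)=4·1; sum ≡ 0  ⇒  +1.
(a,b)_3: α=11, u≡1; β=0, v≡1 (mod 3); (1|3)=+1, (1|3)=+1; sign (−1)^0·+1^0·+1^11 = +1.
(a,b)_5: α=-4, u≡1; β=1, v≡1 (mod 5); (1|5)=+1, (1|5)=+1; sign (−1)^0·+1^1·+1^-4 = +1.
(a,b)_19: α=0, u≡3; β=1, v≡15 (mod 19); (3|19)=-1, (15|19)=-1; sign (−1)^0·-1^1·-1^0 = -1.
|Ram(-6, -95)| = 2, even; anisotropic at {19, ∞}.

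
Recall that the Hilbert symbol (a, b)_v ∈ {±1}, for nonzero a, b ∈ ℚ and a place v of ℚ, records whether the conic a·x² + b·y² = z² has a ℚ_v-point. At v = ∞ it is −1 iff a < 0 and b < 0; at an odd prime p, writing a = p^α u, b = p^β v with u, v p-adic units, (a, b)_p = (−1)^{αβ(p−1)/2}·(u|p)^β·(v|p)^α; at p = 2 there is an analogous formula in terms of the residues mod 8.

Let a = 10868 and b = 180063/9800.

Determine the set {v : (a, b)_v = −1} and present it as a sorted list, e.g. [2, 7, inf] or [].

(a, b) ≡ (2717, 494) mod (ℚ^×)²; places V = {2, 3, 5, 7, 11, 13, 19, ∞}.
(a,b)_2: α=2, β=-3; u≡5, v≡7 (mod 8); ε(u)ε(v)=0·1, αω(v)=2·0, βω(u)=-3·1; sum ≡ 1  ⇒  -1.
(a,b)_7: α=0, u≡4; β=-2, v≡4 (mod 7); (4|7)=+1, (4|7)=+1; sign (−1)^0·+1^-2·+1^0 = +1.
(a,b)_11: α=1, u≡9; β=0, v≡7 (mod 11); (9|11)=+1, (7|11)=-1; sign (−1)^0·+1^0·-1^1 = -1.
(a,b)_13: α=1, u≡4; β=1, v≡10 (mod 13); (4|13)=+1, (10|13)=+1; sign (−1)^0·+1^1·+1^1 = +1.
(a,b)_19: α=1, u≡2; β=1, v≡1 (mod 19); (2|19)=-1, (1|19)=+1; sign (−1)^1·-1^1·+1^1 = +1.
(a,b)_3: α=0, u≡2; β=6, v≡2 (mod 3); (2|3)=-1, (2|3)=-1; sign (−1)^0·-1^6·-1^0 = +1.
(a,b)_∞: sgn(2717)=+, sgn(494)=+, so +1.
(a,b)_5: α=0, u≡3; β=-2, v≡4 (mod 5); (3|5)=-1, (4|5)=+1; sign (−1)^0·-1^-2·+1^0 = +1.
|Ram(2717, 494)| = 2, even; anisotropic at {2, 11}.

[2, 11]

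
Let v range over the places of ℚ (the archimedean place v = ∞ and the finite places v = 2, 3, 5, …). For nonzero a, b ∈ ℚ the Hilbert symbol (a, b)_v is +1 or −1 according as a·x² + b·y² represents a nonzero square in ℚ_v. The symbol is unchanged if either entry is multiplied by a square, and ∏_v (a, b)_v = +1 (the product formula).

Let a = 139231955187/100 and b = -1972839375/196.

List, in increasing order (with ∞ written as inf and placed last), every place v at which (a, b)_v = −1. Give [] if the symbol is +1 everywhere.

[3, 17]

Mod squares: a ≡ 19227, b ≡ -663. Check v ∈ {∞, 2, 3, 5, 7, 13, 17, 23, 29}.
v=3: a=3^5·(≡1), b=3^3·(≡1) mod 3; (1|3)=+1, (1|3)=+1; (−1)^{5·3·1}·(+1)^3·(+1)^5 = -1.
v=5: a=5^-2·(≡3), b=5^4·(≡2) mod 5; (3|5)=-1, (2|5)=-1; (−1)^{-2·4·2}·(-1)^4·(-1)^-2 = +1.
v=13: a=13^3·(≡4), b=13^1·(≡3) mod 13; (4|13)=+1, (3|13)=+1; (−1)^{3·1·6}·(+1)^1·(+1)^3 = +1.
v=2: v_2(a)=-2, v_2(b)=-2; units ≡ 3, 1 (mod 8); ε·ε+αω+βω = 1·0+-2·0+-2·1 ≡ 0  ⇒  (a,b)_2 = +1.
v=∞: 19227 > 0 and -663 < 0  ⇒  (a,b)_∞ = +1.
v=29: a=29^1·(≡9), b=29^0·(≡4) mod 29; (9|29)=+1, (4|29)=+1; (−1)^{1·0·14}·(+1)^0·(+1)^1 = +1.
v=17: a=17^1·(≡15), b=17^1·(≡6) mod 17; (15|17)=+1, (6|17)=-1; (−1)^{1·1·8}·(+1)^1·(-1)^1 = -1.
v=7: a=7^0·(≡5), b=7^-2·(≡1) mod 7; (5|7)=-1, (1|7)=+1; (−1)^{0·-2·3}·(-1)^-2·(+1)^0 = +1.
v=23: a=23^2·(≡11), b=23^2·(≡12) mod 23; (11|23)=-1, (12|23)=+1; (−1)^{2·2·11}·(-1)^2·(+1)^2 = +1.
|Ram(19227, -663)| = 2, even; anisotropic at {3, 17}.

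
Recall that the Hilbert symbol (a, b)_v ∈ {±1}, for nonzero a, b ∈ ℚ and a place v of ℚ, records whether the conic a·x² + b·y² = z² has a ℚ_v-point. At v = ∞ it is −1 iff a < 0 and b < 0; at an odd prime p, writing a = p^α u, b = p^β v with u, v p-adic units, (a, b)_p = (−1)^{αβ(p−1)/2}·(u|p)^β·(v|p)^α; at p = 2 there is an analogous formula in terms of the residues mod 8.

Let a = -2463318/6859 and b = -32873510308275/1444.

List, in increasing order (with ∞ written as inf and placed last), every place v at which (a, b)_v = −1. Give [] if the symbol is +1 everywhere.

[2, 3, 29, inf]

(a, b) ≡ (-42978, -259) mod (ℚ^×)²; places V = {2, 3, 5, 7, 11, 13, 19, 29, 37, ∞}.
(a,b)_29: α=1, u≡27; β=2, v≡8 (mod 29); (27|29)=-1, (8|29)=-1; sign (−1)^0·-1^2·-1^1 = -1.
(a,b)_13: α=1, u≡10; β=2, v≡1 (mod 13); (10|13)=+1, (1|13)=+1; sign (−1)^0·+1^2·+1^1 = +1.
(a,b)_11: α=2, u≡6; β=0, v≡4 (mod 11); (6|11)=-1, (4|11)=+1; sign (−1)^0·-1^0·+1^2 = +1.
(a,b)_5: α=0, u≡3; β=2, v≡1 (mod 5); (3|5)=-1, (1|5)=+1; sign (−1)^0·-1^2·+1^0 = +1.
(a,b)_19: α=-3, u≡13; β=-2, v≡9 (mod 19); (13|19)=-1, (9|19)=+1; sign (−1)^0·-1^-2·+1^-3 = +1.
(a,b)_2: α=1, β=-2; u≡7, v≡5 (mod 8); ε(u)ε(v)=1·0, αω(v)=1·1, βω(u)=-2·0; sum ≡ 1  ⇒  -1.
(a,b)_37: α=0, u≡26; β=1, v≡33 (mod 37); (26|37)=+1, (33|37)=+1; sign (−1)^0·+1^1·+1^0 = +1.
(a,b)_3: α=3, u≡2; β=6, v≡2 (mod 3); (2|3)=-1, (2|3)=-1; sign (−1)^0·-1^6·-1^3 = -1.
(a,b)_∞: sgn(-42978)=−, sgn(-259)=−, so -1.
(a,b)_7: α=0, u≡4; β=3, v≡3 (mod 7); (4|7)=+1, (3|7)=-1; sign (−1)^0·+1^3·-1^0 = +1.
|Ram(-42978, -259)| = 4, even; anisotropic at {2, 3, 29, ∞}.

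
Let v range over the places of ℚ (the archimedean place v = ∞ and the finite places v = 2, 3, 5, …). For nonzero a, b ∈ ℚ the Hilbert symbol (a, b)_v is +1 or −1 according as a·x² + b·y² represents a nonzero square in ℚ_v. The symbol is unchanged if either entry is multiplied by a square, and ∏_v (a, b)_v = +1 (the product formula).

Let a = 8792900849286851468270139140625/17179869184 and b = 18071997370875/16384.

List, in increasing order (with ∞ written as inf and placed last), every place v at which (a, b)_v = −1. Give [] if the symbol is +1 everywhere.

[5, 37]

(a, b) ≡ (4945, 5671915) mod (ℚ^×)²; places V = {2, 3, 5, 7, 17, 23, 31, 37, 43, ∞}.
(a,b)_7: α=6, u≡6; β=2, v≡2 (mod 7); (6|7)=-1, (2|7)=+1; sign (−1)^0·-1^2·+1^6 = +1.
(a,b)_17: α=4, u≡9; β=2, v≡2 (mod 17); (9|17)=+1, (2|17)=+1; sign (−1)^0·+1^2·+1^4 = +1.
(a,b)_5: α=7, u≡4; β=3, v≡3 (mod 5); (4|5)=+1, (3|5)=-1; sign (−1)^0·+1^3·-1^7 = -1.
(a,b)_2: α=-34, β=-14; u≡1, v≡3 (mod 8); ε(u)ε(v)=0·1, αω(v)=-34·1, βω(u)=-14·0; sum ≡ 0  ⇒  +1.
(a,b)_31: α=2, u≡25; β=1, v≡22 (mod 31); (25|31)=+1, (22|31)=-1; sign (−1)^0·+1^1·-1^2 = +1.
(a,b)_∞: sgn(4945)=+, sgn(5671915)=+, so +1.
(a,b)_37: α=2, u≡8; β=1, v≡33 (mod 37); (8|37)=-1, (33|37)=+1; sign (−1)^0·-1^1·+1^2 = -1.
(a,b)_23: α=3, u≡8; β=1, v≡10 (mod 23); (8|23)=+1, (10|23)=-1; sign (−1)^1·+1^1·-1^3 = +1.
(a,b)_3: α=2, u≡1; β=2, v≡1 (mod 3); (1|3)=+1, (1|3)=+1; sign (−1)^0·+1^2·+1^2 = +1.
(a,b)_43: α=3, u≡27; β=1, v≡6 (mod 43); (27|43)=-1, (6|43)=+1; sign (−1)^1·-1^1·+1^3 = +1.
|Ram(4945, 5671915)| = 2, even; anisotropic at {5, 37}.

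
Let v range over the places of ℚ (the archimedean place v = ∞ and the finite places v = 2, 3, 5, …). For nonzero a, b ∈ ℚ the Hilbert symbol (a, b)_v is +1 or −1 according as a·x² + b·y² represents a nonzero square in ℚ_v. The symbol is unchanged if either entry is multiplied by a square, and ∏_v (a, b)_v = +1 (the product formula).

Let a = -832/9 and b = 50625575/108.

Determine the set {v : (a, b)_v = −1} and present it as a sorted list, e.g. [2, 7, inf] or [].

Mod squares: a ≡ -13, b ≡ 429. Check v ∈ {∞, 2, 3, 5, 7, 11, 13, 17}.
v=3: a=3^-2·(≡2), b=3^-3·(≡2) mod 3; (2|3)=-1, (2|3)=-1; (−1)^{-2·-3·1}·(-1)^-3·(-1)^-2 = -1.
v=∞: -13 < 0 and 429 > 0  ⇒  (a,b)_∞ = +1.
v=5: a=5^0·(≡2), b=5^2·(≡1) mod 5; (2|5)=-1, (1|5)=+1; (−1)^{0·2·2}·(-1)^2·(+1)^0 = +1.
v=17: a=17^0·(≡2), b=17^2·(≡4) mod 17; (2|17)=+1, (4|17)=+1; (−1)^{0·2·8}·(+1)^2·(+1)^0 = +1.
v=2: v_2(a)=6, v_2(b)=-2; units ≡ 3, 5 (mod 8); ε·ε+αω+βω = 1·0+6·1+-2·1 ≡ 0  ⇒  (a,b)_2 = +1.
v=11: a=11^0·(≡9), b=11^1·(≡10) mod 11; (9|11)=+1, (10|11)=-1; (−1)^{0·1·5}·(+1)^1·(-1)^0 = +1.
v=7: a=7^0·(≡4), b=7^2·(≡1) mod 7; (4|7)=+1, (1|7)=+1; (−1)^{0·2·3}·(+1)^2·(+1)^0 = +1.
v=13: a=13^1·(≡3), b=13^1·(≡2) mod 13; (3|13)=+1, (2|13)=-1; (−1)^{1·1·6}·(+1)^1·(-1)^1 = -1.
Ram(-13, 429) = {3, 13}; no ℚ_3-point on the conic.

[3, 13]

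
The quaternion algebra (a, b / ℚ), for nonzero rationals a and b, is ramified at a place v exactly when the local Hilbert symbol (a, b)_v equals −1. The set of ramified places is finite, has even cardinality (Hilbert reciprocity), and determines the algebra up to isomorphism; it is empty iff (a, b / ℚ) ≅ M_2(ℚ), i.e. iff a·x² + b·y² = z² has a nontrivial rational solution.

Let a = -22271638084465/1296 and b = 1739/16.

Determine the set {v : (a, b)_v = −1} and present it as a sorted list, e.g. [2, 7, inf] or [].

Mod squares: a ≡ -60865, b ≡ 1739. Check v ∈ {∞, 2, 3, 5, 7, 11, 37, 47}.
v=37: a=37^3·(≡20), b=37^1·(≡33) mod 37; (20|37)=-1, (33|37)=+1; (−1)^{3·1·18}·(-1)^1·(+1)^3 = -1.
v=7: a=7^1·(≡3), b=7^0·(≡5) mod 7; (3|7)=-1, (5|7)=-1; (−1)^{1·0·3}·(-1)^0·(-1)^1 = -1.
v=∞: -60865 < 0 and 1739 > 0  ⇒  (a,b)_∞ = +1.
v=47: a=47^3·(≡32), b=47^1·(≡17) mod 47; (32|47)=+1, (17|47)=+1; (−1)^{3·1·23}·(+1)^1·(+1)^3 = -1.
v=3: a=3^-4·(≡2), b=3^0·(≡2) mod 3; (2|3)=-1, (2|3)=-1; (−1)^{-4·0·1}·(-1)^0·(-1)^-4 = +1.
v=2: v_2(a)=-4, v_2(b)=-4; units ≡ 7, 3 (mod 8); ε·ε+αω+βω = 1·1+-4·1+-4·0 ≡ 1  ⇒  (a,b)_2 = -1.
v=5: a=5^1·(≡2), b=5^0·(≡4) mod 5; (2|5)=-1, (4|5)=+1; (−1)^{1·0·2}·(-1)^0·(+1)^1 = +1.
v=11: a=11^2·(≡1), b=11^0·(≡9) mod 11; (1|11)=+1, (9|11)=+1; (−1)^{2·0·5}·(+1)^0·(+1)^2 = +1.
|Ram(-60865, 1739)| = 4, even; anisotropic at {2, 7, 37, 47}.

[2, 7, 37, 47]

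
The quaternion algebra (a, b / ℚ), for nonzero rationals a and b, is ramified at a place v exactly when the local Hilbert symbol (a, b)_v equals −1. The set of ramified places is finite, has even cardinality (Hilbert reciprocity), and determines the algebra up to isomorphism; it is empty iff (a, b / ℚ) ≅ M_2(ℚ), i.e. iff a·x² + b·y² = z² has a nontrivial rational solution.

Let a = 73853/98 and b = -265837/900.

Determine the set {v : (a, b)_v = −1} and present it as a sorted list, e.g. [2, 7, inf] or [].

Mod squares: a ≡ 874, b ≡ -13. Check v ∈ {∞, 2, 3, 5, 7, 11, 13, 19, 23}.
v=2: v_2(a)=-1, v_2(b)=-2; units ≡ 5, 3 (mod 8); ε·ε+αω+βω = 0·1+-1·1+-2·1 ≡ 1  ⇒  (a,b)_2 = -1.
v=3: a=3^0·(≡1), b=3^-2·(≡2) mod 3; (1|3)=+1, (2|3)=-1; (−1)^{0·-2·1}·(+1)^-2·(-1)^0 = +1.
v=7: a=7^-2·(≡5), b=7^0·(≡4) mod 7; (5|7)=-1, (4|7)=+1; (−1)^{-2·0·3}·(-1)^0·(+1)^-2 = +1.
v=13: a=13^2·(≡3), b=13^3·(≡3) mod 13; (3|13)=+1, (3|13)=+1; (−1)^{2·3·6}·(+1)^3·(+1)^2 = +1.
v=19: a=19^1·(≡10), b=19^0·(≡7) mod 19; (10|19)=-1, (7|19)=+1; (−1)^{1·0·9}·(-1)^0·(+1)^1 = +1.
v=11: a=11^0·(≡1), b=11^2·(≡4) mod 11; (1|11)=+1, (4|11)=+1; (−1)^{0·2·5}·(+1)^2·(+1)^0 = +1.
v=5: a=5^0·(≡1), b=5^-2·(≡3) mod 5; (1|5)=+1, (3|5)=-1; (−1)^{0·-2·2}·(+1)^-2·(-1)^0 = +1.
v=∞: 874 > 0 and -13 < 0  ⇒  (a,b)_∞ = +1.
v=23: a=23^1·(≡10), b=23^0·(≡22) mod 23; (10|23)=-1, (22|23)=-1; (−1)^{1·0·11}·(-1)^0·(-1)^1 = -1.
(874, -13 / ℚ) ramifies at {2, 23}: a division algebra.

[2, 23]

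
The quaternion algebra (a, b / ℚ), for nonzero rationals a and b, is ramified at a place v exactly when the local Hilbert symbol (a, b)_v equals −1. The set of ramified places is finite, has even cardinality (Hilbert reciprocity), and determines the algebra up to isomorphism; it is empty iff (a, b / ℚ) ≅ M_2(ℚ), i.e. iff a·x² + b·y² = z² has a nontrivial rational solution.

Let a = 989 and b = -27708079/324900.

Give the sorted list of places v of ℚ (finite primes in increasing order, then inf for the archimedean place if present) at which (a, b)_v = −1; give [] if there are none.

[17, 23, 29, 43]

Mod squares: a ≡ 989, b ≡ -565471. Check v ∈ {∞, 2, 3, 5, 7, 17, 19, 23, 29, 31, 37, 43}.
v=17: a=17^0·(≡3), b=17^1·(≡3) mod 17; (3|17)=-1, (3|17)=-1; (−1)^{0·1·8}·(-1)^1·(-1)^0 = -1.
v=29: a=29^0·(≡3), b=29^1·(≡21) mod 29; (3|29)=-1, (21|29)=-1; (−1)^{0·1·14}·(-1)^1·(-1)^0 = -1.
v=31: a=31^0·(≡28), b=31^1·(≡10) mod 31; (28|31)=+1, (10|31)=+1; (−1)^{0·1·15}·(+1)^1·(+1)^0 = +1.
v=5: a=5^0·(≡4), b=5^-2·(≡1) mod 5; (4|5)=+1, (1|5)=+1; (−1)^{0·-2·2}·(+1)^-2·(+1)^0 = +1.
v=37: a=37^0·(≡27), b=37^1·(≡29) mod 37; (27|37)=+1, (29|37)=-1; (−1)^{0·1·18}·(+1)^1·(-1)^0 = +1.
v=7: a=7^0·(≡2), b=7^2·(≡5) mod 7; (2|7)=+1, (5|7)=-1; (−1)^{0·2·3}·(+1)^2·(-1)^0 = +1.
v=43: a=43^1·(≡23), b=43^0·(≡5) mod 43; (23|43)=+1, (5|43)=-1; (−1)^{1·0·21}·(+1)^0·(-1)^1 = -1.
v=∞: 989 > 0 and -565471 < 0  ⇒  (a,b)_∞ = +1.
v=23: a=23^1·(≡20), b=23^0·(≡22) mod 23; (20|23)=-1, (22|23)=-1; (−1)^{1·0·11}·(-1)^0·(-1)^1 = -1.
v=2: v_2(a)=0, v_2(b)=-2; units ≡ 5, 1 (mod 8); ε·ε+αω+βω = 0·0+0·0+-2·1 ≡ 0  ⇒  (a,b)_2 = +1.
v=19: a=19^0·(≡1), b=19^-2·(≡11) mod 19; (1|19)=+1, (11|19)=+1; (−1)^{0·-2·9}·(+1)^-2·(+1)^0 = +1.
v=3: a=3^0·(≡2), b=3^-2·(≡2) mod 3; (2|3)=-1, (2|3)=-1; (−1)^{0·-2·1}·(-1)^-2·(-1)^0 = +1.
Ram(989, -565471) = {17, 23, 29, 43}; no ℚ_17-point on the conic.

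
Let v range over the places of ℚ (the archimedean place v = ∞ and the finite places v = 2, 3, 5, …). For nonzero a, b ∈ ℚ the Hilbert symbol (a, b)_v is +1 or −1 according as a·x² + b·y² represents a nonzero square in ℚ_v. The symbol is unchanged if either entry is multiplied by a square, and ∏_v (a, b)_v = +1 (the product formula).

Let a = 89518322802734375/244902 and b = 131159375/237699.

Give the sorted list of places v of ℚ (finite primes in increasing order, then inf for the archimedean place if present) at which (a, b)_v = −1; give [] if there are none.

(a, b) ≡ (9690, 1045) mod (ℚ^×)²; places V = {2, 3, 5, 7, 11, 17, 19, 47, ∞}.
(a,b)_2: α=-1, β=0; u≡5, v≡5 (mod 8); ε(u)ε(v)=0·0, αω(v)=-1·1, βω(u)=0·1; sum ≡ 1  ⇒  -1.
(a,b)_17: α=-1, u≡4; β=0, v≡8 (mod 17); (4|17)=+1, (8|17)=+1; sign (−1)^0·+1^0·+1^-1 = +1.
(a,b)_11: α=2, u≡8; β=-1, v≡10 (mod 11); (8|11)=-1, (10|11)=-1; sign (−1)^0·-1^-1·-1^2 = -1.
(a,b)_5: α=11, u≡3; β=5, v≡4 (mod 5); (3|5)=-1, (4|5)=+1; sign (−1)^0·-1^5·+1^11 = -1.
(a,b)_47: α=2, u≡42; β=2, v≡43 (mod 47); (42|47)=+1, (43|47)=-1; sign (−1)^0·+1^2·-1^2 = +1.
(a,b)_∞: sgn(9690)=+, sgn(1045)=+, so +1.
(a,b)_19: α=3, u≡7; β=1, v≡5 (mod 19); (7|19)=+1, (5|19)=+1; sign (−1)^1·+1^1·+1^3 = -1.
(a,b)_7: α=-4, u≡1; β=-4, v≡4 (mod 7); (1|7)=+1, (4|7)=+1; sign (−1)^0·+1^-4·+1^-4 = +1.
(a,b)_3: α=-1, u≡2; β=-2, v≡1 (mod 3); (2|3)=-1, (1|3)=+1; sign (−1)^0·-1^-2·+1^-1 = +1.
Ram(9690, 1045) = {2, 5, 11, 19}; no ℚ_2-point on the conic.

[2, 5, 11, 19]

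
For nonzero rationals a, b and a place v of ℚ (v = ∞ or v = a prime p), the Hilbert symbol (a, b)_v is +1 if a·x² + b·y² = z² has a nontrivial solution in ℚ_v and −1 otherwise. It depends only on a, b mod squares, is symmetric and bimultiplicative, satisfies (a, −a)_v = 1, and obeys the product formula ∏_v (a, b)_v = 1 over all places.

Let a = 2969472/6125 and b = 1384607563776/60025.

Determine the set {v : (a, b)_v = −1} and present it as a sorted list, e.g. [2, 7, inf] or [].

[11, 37]

Mod squares: a ≡ 231990, b ≡ 19. Check v ∈ {∞, 2, 3, 5, 7, 11, 19, 37}.
v=7: a=7^-2·(≡5), b=7^-4·(≡6) mod 7; (5|7)=-1, (6|7)=-1; (−1)^{-2·-4·3}·(-1)^-4·(-1)^-2 = +1.
v=∞: 231990 > 0 and 19 > 0  ⇒  (a,b)_∞ = +1.
v=5: a=5^-3·(≡3), b=5^-2·(≡1) mod 5; (3|5)=-1, (1|5)=+1; (−1)^{-3·-2·2}·(-1)^-2·(+1)^-3 = +1.
v=19: a=19^1·(≡10), b=19^3·(≡4) mod 19; (10|19)=-1, (4|19)=+1; (−1)^{1·3·9}·(-1)^3·(+1)^1 = +1.
v=3: a=3^1·(≡2), b=3^2·(≡1) mod 3; (2|3)=-1, (1|3)=+1; (−1)^{1·2·1}·(-1)^2·(+1)^1 = +1.
v=2: v_2(a)=7, v_2(b)=14; units ≡ 3, 3 (mod 8); ε·ε+αω+βω = 1·1+7·1+14·1 ≡ 0  ⇒  (a,b)_2 = +1.
v=11: a=11^1·(≡5), b=11^0·(≡7) mod 11; (5|11)=+1, (7|11)=-1; (−1)^{1·0·5}·(+1)^0·(-1)^1 = -1.
v=37: a=37^1·(≡2), b=37^2·(≡14) mod 37; (2|37)=-1, (14|37)=-1; (−1)^{1·2·18}·(-1)^2·(-1)^1 = -1.
Ram(231990, 19) = {11, 37}; no ℚ_11-point on the conic.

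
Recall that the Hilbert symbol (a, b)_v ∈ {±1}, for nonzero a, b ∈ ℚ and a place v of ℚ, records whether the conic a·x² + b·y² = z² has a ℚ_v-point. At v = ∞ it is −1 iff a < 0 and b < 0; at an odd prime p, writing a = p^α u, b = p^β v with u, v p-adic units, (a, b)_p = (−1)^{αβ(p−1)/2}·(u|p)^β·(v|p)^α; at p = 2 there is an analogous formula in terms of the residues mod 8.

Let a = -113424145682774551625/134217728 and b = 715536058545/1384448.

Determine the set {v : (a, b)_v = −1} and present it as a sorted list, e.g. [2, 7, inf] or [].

(a, b) ≡ (-4374370, 74290) mod (ℚ^×)²; places V = {2, 3, 5, 7, 11, 13, 17, 19, 23, ∞}.
(a,b)_5: α=3, u≡4; β=1, v≡3 (mod 5); (4|5)=+1, (3|5)=-1; sign (−1)^0·+1^1·-1^3 = -1.
(a,b)_∞: sgn(-4374370)=−, sgn(74290)=+, so +1.
(a,b)_11: α=1, u≡6; β=2, v≡7 (mod 11); (6|11)=-1, (7|11)=-1; sign (−1)^0·-1^2·-1^1 = -1.
(a,b)_19: α=3, u≡3; β=3, v≡3 (mod 19); (3|19)=-1, (3|19)=-1; sign (−1)^1·-1^3·-1^3 = -1.
(a,b)_13: α=3, u≡7; β=-2, v≡11 (mod 13); (7|13)=-1, (11|13)=-1; sign (−1)^0·-1^-2·-1^3 = -1.
(a,b)_23: α=1, u≡20; β=1, v≡14 (mod 23); (20|23)=-1, (14|23)=-1; sign (−1)^1·-1^1·-1^1 = -1.
(a,b)_17: α=2, u≡15; β=1, v≡15 (mod 17); (15|17)=+1, (15|17)=+1; sign (−1)^0·+1^1·+1^2 = +1.
(a,b)_2: α=-27, β=-13; u≡7, v≡1 (mod 8); ε(u)ε(v)=1·0, αω(v)=-27·0, βω(u)=-13·0; sum ≡ 0  ⇒  +1.
(a,b)_7: α=7, u≡2; β=2, v≡3 (mod 7); (2|7)=+1, (3|7)=-1; sign (−1)^0·+1^2·-1^7 = -1.
(a,b)_3: α=0, u≡2; β=2, v≡1 (mod 3); (2|3)=-1, (1|3)=+1; sign (−1)^0·-1^2·+1^0 = +1.
(-4374370, 74290 / ℚ) ramifies at {5, 7, 11, 13, 19, 23}: a division algebra.

[5, 7, 11, 13, 19, 23]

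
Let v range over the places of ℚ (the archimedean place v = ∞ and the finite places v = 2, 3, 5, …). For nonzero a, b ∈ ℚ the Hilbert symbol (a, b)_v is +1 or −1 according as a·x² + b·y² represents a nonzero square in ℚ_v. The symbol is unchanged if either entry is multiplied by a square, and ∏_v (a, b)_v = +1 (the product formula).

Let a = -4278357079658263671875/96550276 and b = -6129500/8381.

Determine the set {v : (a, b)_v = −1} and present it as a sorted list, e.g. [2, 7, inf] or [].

Mod squares: a ≡ -43355, b ≡ -1777555. Check v ∈ {∞, 2, 5, 13, 17, 23, 29, 41}.
v=17: a=17^-6·(≡7), b=17^-2·(≡13) mod 17; (7|17)=-1, (13|17)=+1; (−1)^{-6·-2·8}·(-1)^-2·(+1)^-6 = +1.
v=∞: -43355 < 0 and -1777555 < 0  ⇒  (a,b)_∞ = -1.
v=23: a=23^3·(≡3), b=23^1·(≡18) mod 23; (3|23)=+1, (18|23)=+1; (−1)^{3·1·11}·(+1)^1·(+1)^3 = -1.
v=2: v_2(a)=-2, v_2(b)=2; units ≡ 5, 5 (mod 8); ε·ε+αω+βω = 0·0+-2·1+2·1 ≡ 0  ⇒  (a,b)_2 = +1.
v=5: a=5^9·(≡4), b=5^3·(≡4) mod 5; (4|5)=+1, (4|5)=+1; (−1)^{9·3·2}·(+1)^3·(+1)^9 = +1.
v=41: a=41^4·(≡18), b=41^1·(≡4) mod 41; (18|41)=+1, (4|41)=+1; (−1)^{4·1·20}·(+1)^1·(+1)^4 = +1.
v=13: a=13^3·(≡8), b=13^1·(≡4) mod 13; (8|13)=-1, (4|13)=+1; (−1)^{3·1·6}·(-1)^1·(+1)^3 = -1.
v=29: a=29^1·(≡4), b=29^-1·(≡2) mod 29; (4|29)=+1, (2|29)=-1; (−1)^{1·-1·14}·(+1)^-1·(-1)^1 = -1.
|Ram(-43355, -1777555)| = 4, even; anisotropic at {13, 23, 29, ∞}.

[13, 23, 29, inf]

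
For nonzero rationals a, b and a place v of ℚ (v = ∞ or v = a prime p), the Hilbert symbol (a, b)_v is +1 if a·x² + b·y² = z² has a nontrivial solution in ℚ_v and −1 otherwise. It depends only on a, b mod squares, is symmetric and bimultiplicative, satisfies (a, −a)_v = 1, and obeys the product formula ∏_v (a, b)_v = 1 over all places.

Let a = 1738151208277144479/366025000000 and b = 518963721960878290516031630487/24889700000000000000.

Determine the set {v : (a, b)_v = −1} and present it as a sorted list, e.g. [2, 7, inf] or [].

Mod squares: a ≡ 6279, b ≡ 11951. Check v ∈ {∞, 2, 3, 5, 7, 11, 13, 17, 19, 23, 37}.
v=37: a=37^2·(≡25), b=37^3·(≡33) mod 37; (25|37)=+1, (33|37)=+1; (−1)^{2·3·18}·(+1)^3·(+1)^2 = +1.
v=2: v_2(a)=-6, v_2(b)=-14; units ≡ 7, 7 (mod 8); ε·ε+αω+βω = 1·1+-6·0+-14·0 ≡ 1  ⇒  (a,b)_2 = -1.
v=17: a=17^0·(≡11), b=17^-1·(≡7) mod 17; (11|17)=-1, (7|17)=-1; (−1)^{0·-1·8}·(-1)^-1·(-1)^0 = -1.
v=7: a=7^7·(≡1), b=7^12·(≡2) mod 7; (1|7)=+1, (2|7)=+1; (−1)^{7·12·3}·(+1)^12·(+1)^7 = +1.
v=5: a=5^-8·(≡1), b=5^-14·(≡4) mod 5; (1|5)=+1, (4|5)=+1; (−1)^{-8·-14·2}·(+1)^-14·(+1)^-8 = +1.
v=19: a=19^2·(≡1), b=19^3·(≡2) mod 19; (1|19)=+1, (2|19)=-1; (−1)^{2·3·9}·(+1)^3·(-1)^2 = +1.
v=∞: 6279 > 0 and 11951 > 0  ⇒  (a,b)_∞ = +1.
v=23: a=23^3·(≡21), b=23^6·(≡15) mod 23; (21|23)=-1, (15|23)=-1; (−1)^{3·6·11}·(-1)^6·(-1)^3 = -1.
v=3: a=3^3·(≡2), b=3^6·(≡2) mod 3; (2|3)=-1, (2|3)=-1; (−1)^{3·6·1}·(-1)^6·(-1)^3 = -1.
v=13: a=13^1·(≡2), b=13^0·(≡10) mod 13; (2|13)=-1, (10|13)=+1; (−1)^{1·0·6}·(-1)^0·(+1)^1 = +1.
v=11: a=11^-4·(≡9), b=11^-4·(≡3) mod 11; (9|11)=+1, (3|11)=+1; (−1)^{-4·-4·5}·(+1)^-4·(+1)^-4 = +1.
(6279, 11951 / ℚ) ramifies at {2, 3, 17, 23}: a division algebra.

[2, 3, 17, 23]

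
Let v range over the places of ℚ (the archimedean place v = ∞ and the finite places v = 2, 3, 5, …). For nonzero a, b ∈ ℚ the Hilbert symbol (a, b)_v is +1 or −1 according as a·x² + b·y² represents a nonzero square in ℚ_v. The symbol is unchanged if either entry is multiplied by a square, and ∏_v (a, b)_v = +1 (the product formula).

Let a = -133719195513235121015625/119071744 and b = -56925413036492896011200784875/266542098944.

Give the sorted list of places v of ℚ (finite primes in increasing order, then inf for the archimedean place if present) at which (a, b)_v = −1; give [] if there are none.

(a, b) ≡ (-1505, -7843630) mod (ℚ^×)²; places V = {2, 3, 5, 7, 11, 17, 19, 29, 31, 37, 43, ∞}.
(a,b)_29: α=2, u≡17; β=3, v≡5 (mod 29); (17|29)=-1, (5|29)=+1; sign (−1)^0·-1^3·+1^2 = -1.
(a,b)_7: α=9, u≡1; β=14, v≡6 (mod 7); (1|7)=+1, (6|7)=-1; sign (−1)^0·+1^14·-1^9 = -1.
(a,b)_11: α=-2, u≡2; β=-4, v≡7 (mod 11); (2|11)=-1, (7|11)=-1; sign (−1)^0·-1^-4·-1^-2 = +1.
(a,b)_2: α=-10, β=-9; u≡7, v≡1 (mod 8); ε(u)ε(v)=1·0, αω(v)=-10·0, βω(u)=-9·0; sum ≡ 0  ⇒  +1.
(a,b)_3: α=2, u≡1; β=0, v≡2 (mod 3); (1|3)=+1, (2|3)=-1; sign (−1)^0·+1^0·-1^2 = +1.
(a,b)_19: α=4, u≡14; β=4, v≡5 (mod 19); (14|19)=-1, (5|19)=+1; sign (−1)^0·-1^4·+1^4 = +1.
(a,b)_5: α=7, u≡4; β=3, v≡4 (mod 5); (4|5)=+1, (4|5)=+1; sign (−1)^0·+1^3·+1^7 = +1.
(a,b)_31: α=-2, u≡18; β=-2, v≡17 (mod 31); (18|31)=+1, (17|31)=-1; sign (−1)^0·+1^-2·-1^-2 = +1.
(a,b)_43: α=1, u≡42; β=1, v≡29 (mod 43); (42|43)=-1, (29|43)=-1; sign (−1)^1·-1^1·-1^1 = -1.
(a,b)_37: α=0, u≡12; β=-1, v≡6 (mod 37); (12|37)=+1, (6|37)=-1; sign (−1)^0·+1^-1·-1^0 = +1.
(a,b)_∞: sgn(-1505)=−, sgn(-7843630)=−, so -1.
(a,b)_17: α=0, u≡16; β=3, v≡5 (mod 17); (16|17)=+1, (5|17)=-1; sign (−1)^0·+1^3·-1^0 = +1.
(-1505, -7843630 / ℚ) ramifies at {7, 29, 43, ∞}: a division algebra.

[7, 29, 43, inf]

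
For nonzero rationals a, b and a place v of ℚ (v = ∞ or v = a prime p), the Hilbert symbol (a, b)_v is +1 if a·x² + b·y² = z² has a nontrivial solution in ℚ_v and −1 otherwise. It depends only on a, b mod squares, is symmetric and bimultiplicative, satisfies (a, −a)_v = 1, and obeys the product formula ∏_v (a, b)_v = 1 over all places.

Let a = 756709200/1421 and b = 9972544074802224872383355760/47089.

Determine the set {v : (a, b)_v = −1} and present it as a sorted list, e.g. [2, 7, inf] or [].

[5, 13, 19, 23, 29, 37, 41, 43]

(a, b) ≡ (6095713, 4240015) mod (ℚ^×)²; places V = {2, 3, 5, 7, 13, 17, 19, 23, 29, 31, 37, 41, 43, ∞}.
(a,b)_2: α=4, β=4; u≡1, v≡7 (mod 8); ε(u)ε(v)=0·1, αω(v)=4·0, βω(u)=4·0; sum ≡ 0  ⇒  +1.
(a,b)_13: α=1, u≡4; β=5, v≡11 (mod 13); (4|13)=+1, (11|13)=-1; sign (−1)^0·+1^5·-1^1 = -1.
(a,b)_43: α=0, u≡8; β=1, v≡21 (mod 43); (8|43)=-1, (21|43)=+1; sign (−1)^0·-1^1·+1^0 = -1.
(a,b)_17: α=0, u≡10; β=2, v≡3 (mod 17); (10|17)=-1, (3|17)=-1; sign (−1)^0·-1^2·-1^0 = +1.
(a,b)_3: α=2, u≡1; β=4, v≡1 (mod 3); (1|3)=+1, (1|3)=+1; sign (−1)^0·+1^4·+1^2 = +1.
(a,b)_41: α=0, u≡6; β=1, v≡34 (mod 41); (6|41)=-1, (34|41)=-1; sign (−1)^0·-1^1·-1^0 = -1.
(a,b)_7: α=-2, u≡2; β=-2, v≡3 (mod 7); (2|7)=+1, (3|7)=-1; sign (−1)^0·+1^-2·-1^-2 = +1.
(a,b)_37: α=1, u≡27; β=3, v≡2 (mod 37); (27|37)=+1, (2|37)=-1; sign (−1)^0·+1^3·-1^1 = -1.
(a,b)_31: α=0, u≡5; β=-2, v≡15 (mod 31); (5|31)=+1, (15|31)=-1; sign (−1)^0·+1^-2·-1^0 = +1.
(a,b)_29: α=-1, u≡1; β=2, v≡27 (mod 29); (1|29)=+1, (27|29)=-1; sign (−1)^0·+1^2·-1^-1 = -1.
(a,b)_23: α=1, u≡13; β=2, v≡22 (mod 23); (13|23)=+1, (22|23)=-1; sign (−1)^0·+1^2·-1^1 = -1.
(a,b)_5: α=2, u≡3; β=1, v≡3 (mod 5); (3|5)=-1, (3|5)=-1; sign (−1)^0·-1^1·-1^2 = -1.
(a,b)_∞: sgn(6095713)=+, sgn(4240015)=+, so +1.
(a,b)_19: α=1, u≡3; β=2, v≡14 (mod 19); (3|19)=-1, (14|19)=-1; sign (−1)^0·-1^2·-1^1 = -1.
Ram(6095713, 4240015) = {5, 13, 19, 23, 29, 37, 41, 43}; no ℚ_5-point on the conic.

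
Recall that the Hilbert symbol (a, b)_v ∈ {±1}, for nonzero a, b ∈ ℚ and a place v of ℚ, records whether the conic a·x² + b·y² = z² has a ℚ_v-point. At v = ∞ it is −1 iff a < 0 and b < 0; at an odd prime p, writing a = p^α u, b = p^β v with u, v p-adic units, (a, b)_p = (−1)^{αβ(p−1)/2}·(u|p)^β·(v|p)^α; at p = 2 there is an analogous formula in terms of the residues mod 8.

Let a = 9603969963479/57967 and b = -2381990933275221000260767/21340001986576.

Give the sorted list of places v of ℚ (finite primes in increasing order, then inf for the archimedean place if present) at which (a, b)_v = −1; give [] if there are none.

Mod squares: a ≡ 3857, b ≡ -9367. Check v ∈ {∞, 2, 7, 13, 17, 19, 29, 37, 43, 47, 53}.
v=2: v_2(a)=0, v_2(b)=-4; units ≡ 1, 1 (mod 8); ε·ε+αω+βω = 0·0+0·0+-4·0 ≡ 0  ⇒  (a,b)_2 = +1.
v=37: a=37^0·(≡4), b=37^-2·(≡32) mod 37; (4|37)=+1, (32|37)=-1; (−1)^{0·-2·18}·(+1)^-2·(-1)^0 = +1.
v=13: a=13^-2·(≡12), b=13^-2·(≡6) mod 13; (12|13)=+1, (6|13)=-1; (−1)^{-2·-2·6}·(+1)^-2·(-1)^-2 = +1.
v=29: a=29^1·(≡26), b=29^1·(≡28) mod 29; (26|29)=-1, (28|29)=+1; (−1)^{1·1·14}·(-1)^1·(+1)^1 = -1.
v=19: a=19^1·(≡3), b=19^1·(≡4) mod 19; (3|19)=-1, (4|19)=+1; (−1)^{1·1·9}·(-1)^1·(+1)^1 = +1.
v=17: a=17^0·(≡9), b=17^1·(≡5) mod 17; (9|17)=+1, (5|17)=-1; (−1)^{0·1·8}·(+1)^1·(-1)^0 = +1.
v=53: a=53^4·(≡45), b=53^8·(≡51) mod 53; (45|53)=-1, (51|53)=-1; (−1)^{4·8·26}·(-1)^8·(-1)^4 = +1.
v=47: a=47^2·(≡28), b=47^2·(≡41) mod 47; (28|47)=+1, (41|47)=-1; (−1)^{2·2·23}·(+1)^2·(-1)^2 = +1.
v=43: a=43^0·(≡8), b=43^2·(≡32) mod 43; (8|43)=-1, (32|43)=-1; (−1)^{0·2·21}·(-1)^2·(-1)^0 = +1.
v=7: a=7^-3·(≡3), b=7^-8·(≡6) mod 7; (3|7)=-1, (6|7)=-1; (−1)^{-3·-8·3}·(-1)^-8·(-1)^-3 = -1.
v=∞: 3857 > 0 and -9367 < 0  ⇒  (a,b)_∞ = +1.
(3857, -9367 / ℚ) ramifies at {7, 29}: a division algebra.

[7, 29]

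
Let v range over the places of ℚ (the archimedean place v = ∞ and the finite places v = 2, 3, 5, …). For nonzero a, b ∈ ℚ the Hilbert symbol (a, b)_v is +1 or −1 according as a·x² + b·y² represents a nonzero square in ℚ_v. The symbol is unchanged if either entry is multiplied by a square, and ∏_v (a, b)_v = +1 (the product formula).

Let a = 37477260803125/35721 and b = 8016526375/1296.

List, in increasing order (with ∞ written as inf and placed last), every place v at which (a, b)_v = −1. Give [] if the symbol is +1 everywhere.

Mod squares: a ≡ 1714765, b ≡ 320661055. Check v ∈ {∞, 2, 3, 5, 7, 11, 13, 17, 23, 31, 37}.
v=∞: 1714765 > 0 and 320661055 > 0  ⇒  (a,b)_∞ = +1.
v=23: a=23^1·(≡9), b=23^1·(≡9) mod 23; (9|23)=+1, (9|23)=+1; (−1)^{1·1·11}·(+1)^1·(+1)^1 = -1.
v=31: a=31^1·(≡13), b=31^1·(≡11) mod 31; (13|31)=-1, (11|31)=-1; (−1)^{1·1·15}·(-1)^1·(-1)^1 = -1.
v=5: a=5^5·(≡2), b=5^3·(≡1) mod 5; (2|5)=-1, (1|5)=+1; (−1)^{5·3·2}·(-1)^3·(+1)^5 = -1.
v=3: a=3^-6·(≡1), b=3^-4·(≡1) mod 3; (1|3)=+1, (1|3)=+1; (−1)^{-6·-4·1}·(+1)^-4·(+1)^-6 = +1.
v=7: a=7^-2·(≡3), b=7^0·(≡4) mod 7; (3|7)=-1, (4|7)=+1; (−1)^{-2·0·3}·(-1)^0·(+1)^-2 = +1.
v=13: a=13^1·(≡11), b=13^1·(≡12) mod 13; (11|13)=-1, (12|13)=+1; (−1)^{1·1·6}·(-1)^1·(+1)^1 = -1.
v=37: a=37^1·(≡16), b=37^1·(≡14) mod 37; (16|37)=+1, (14|37)=-1; (−1)^{1·1·18}·(+1)^1·(-1)^1 = -1.
v=2: v_2(a)=0, v_2(b)=-4; units ≡ 5, 7 (mod 8); ε·ε+αω+βω = 0·1+0·0+-4·1 ≡ 0  ⇒  (a,b)_2 = +1.
v=11: a=11^2·(≡10), b=11^1·(≡5) mod 11; (10|11)=-1, (5|11)=+1; (−1)^{2·1·5}·(-1)^1·(+1)^2 = -1.
v=17: a=17^2·(≡16), b=17^1·(≡11) mod 17; (16|17)=+1, (11|17)=-1; (−1)^{2·1·8}·(+1)^1·(-1)^2 = +1.
|Ram(1714765, 320661055)| = 6, even; anisotropic at {5, 11, 13, 23, 31, 37}.

[5, 11, 13, 23, 31, 37]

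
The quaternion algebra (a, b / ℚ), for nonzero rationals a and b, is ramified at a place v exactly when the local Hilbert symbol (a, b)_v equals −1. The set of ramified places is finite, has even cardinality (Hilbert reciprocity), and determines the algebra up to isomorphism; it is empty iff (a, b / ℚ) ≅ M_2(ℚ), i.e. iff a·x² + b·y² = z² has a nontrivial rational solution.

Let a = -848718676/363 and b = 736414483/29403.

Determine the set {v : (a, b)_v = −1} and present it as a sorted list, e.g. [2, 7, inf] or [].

Mod squares: a ≡ -22287, b ≡ 156009. Check v ∈ {∞, 2, 3, 7, 11, 13, 17, 19, 23}.
v=17: a=17^1·(≡9), b=17^3·(≡7) mod 17; (9|17)=+1, (7|17)=-1; (−1)^{1·3·8}·(+1)^3·(-1)^1 = -1.
v=19: a=19^1·(≡7), b=19^1·(≡12) mod 19; (7|19)=+1, (12|19)=-1; (−1)^{1·1·9}·(+1)^1·(-1)^1 = +1.
v=2: v_2(a)=2, v_2(b)=0; units ≡ 1, 1 (mod 8); ε·ε+αω+βω = 0·0+2·0+0·0 ≡ 0  ⇒  (a,b)_2 = +1.
v=7: a=7^0·(≡1), b=7^3·(≡6) mod 7; (1|7)=+1, (6|7)=-1; (−1)^{0·3·3}·(+1)^3·(-1)^0 = +1.
v=∞: -22287 < 0 and 156009 > 0  ⇒  (a,b)_∞ = +1.
v=23: a=23^1·(≡19), b=23^1·(≡15) mod 23; (19|23)=-1, (15|23)=-1; (−1)^{1·1·11}·(-1)^1·(-1)^1 = -1.
v=11: a=11^-2·(≡10), b=11^-2·(≡2) mod 11; (10|11)=-1, (2|11)=-1; (−1)^{-2·-2·5}·(-1)^-2·(-1)^-2 = +1.
v=13: a=13^4·(≡11), b=13^0·(≡9) mod 13; (11|13)=-1, (9|13)=+1; (−1)^{4·0·6}·(-1)^0·(+1)^4 = +1.
v=3: a=3^-1·(≡2), b=3^-5·(≡1) mod 3; (2|3)=-1, (1|3)=+1; (−1)^{-1·-5·1}·(-1)^-5·(+1)^-1 = +1.
|Ram(-22287, 156009)| = 2, even; anisotropic at {17, 23}.

[17, 23]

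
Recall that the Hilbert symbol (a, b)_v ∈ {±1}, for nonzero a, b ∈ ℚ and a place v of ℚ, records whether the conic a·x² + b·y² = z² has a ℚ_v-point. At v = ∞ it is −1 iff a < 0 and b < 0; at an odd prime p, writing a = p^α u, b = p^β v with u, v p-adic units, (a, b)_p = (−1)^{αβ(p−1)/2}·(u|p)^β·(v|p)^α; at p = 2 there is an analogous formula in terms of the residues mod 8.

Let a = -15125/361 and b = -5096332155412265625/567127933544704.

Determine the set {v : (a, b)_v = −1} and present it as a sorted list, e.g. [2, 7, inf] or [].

(a, b) ≡ (-5, -65) mod (ℚ^×)²; places V = {2, 3, 5, 7, 11, 13, 17, 19, 31, ∞}.
(a,b)_13: α=0, u≡2; β=1, v≡11 (mod 13); (2|13)=-1, (11|13)=-1; sign (−1)^0·-1^1·-1^0 = -1.
(a,b)_7: α=0, u≡4; β=-2, v≡3 (mod 7); (4|7)=+1, (3|7)=-1; sign (−1)^0·+1^-2·-1^0 = +1.
(a,b)_19: α=-2, u≡18; β=-6, v≡17 (mod 19); (18|19)=-1, (17|19)=+1; sign (−1)^0·-1^-6·+1^-2 = +1.
(a,b)_3: α=0, u≡1; β=4, v≡1 (mod 3); (1|3)=+1, (1|3)=+1; sign (−1)^0·+1^4·+1^0 = +1.
(a,b)_31: α=0, u≡11; β=-2, v≡16 (mod 31); (11|31)=-1, (16|31)=+1; sign (−1)^0·-1^-2·+1^0 = +1.
(a,b)_5: α=3, u≡4; β=7, v≡2 (mod 5); (4|5)=+1, (2|5)=-1; sign (−1)^0·+1^7·-1^3 = -1.
(a,b)_∞: sgn(-5)=−, sgn(-65)=−, so -1.
(a,b)_11: α=2, u≡2; β=8, v≡4 (mod 11); (2|11)=-1, (4|11)=+1; sign (−1)^0·-1^8·+1^2 = +1.
(a,b)_2: α=0, β=-8; u≡3, v≡7 (mod 8); ε(u)ε(v)=1·1, αω(v)=0·0, βω(u)=-8·1; sum ≡ 1  ⇒  -1.
(a,b)_17: α=0, u≡14; β=2, v≡6 (mod 17); (14|17)=-1, (6|17)=-1; sign (−1)^0·-1^2·-1^0 = +1.
Ram(-5, -65) = {2, 5, 13, ∞}; no ℚ_2-point on the conic.

[2, 5, 13, inf]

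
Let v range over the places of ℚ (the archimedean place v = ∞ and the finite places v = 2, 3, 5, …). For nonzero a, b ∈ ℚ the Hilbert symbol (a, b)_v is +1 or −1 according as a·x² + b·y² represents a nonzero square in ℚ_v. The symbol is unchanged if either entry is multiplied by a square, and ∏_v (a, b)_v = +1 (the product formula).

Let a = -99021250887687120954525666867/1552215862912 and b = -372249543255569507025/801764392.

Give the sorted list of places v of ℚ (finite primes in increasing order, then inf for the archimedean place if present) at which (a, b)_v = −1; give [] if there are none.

Mod squares: a ≡ -7134, b ≡ -58. Check v ∈ {∞, 2, 3, 5, 11, 13, 19, 29, 41, 43, 47}.
v=2: v_2(a)=-7, v_2(b)=-3; units ≡ 1, 3 (mod 8); ε·ε+αω+βω = 0·1+-7·1+-3·0 ≡ 1  ⇒  (a,b)_2 = -1.
v=3: a=3^7·(≡1), b=3^2·(≡2) mod 3; (1|3)=+1, (2|3)=-1; (−1)^{7·2·1}·(+1)^2·(-1)^7 = -1.
v=∞: -7134 < 0 and -58 < 0  ⇒  (a,b)_∞ = -1.
v=19: a=19^6·(≡12), b=19^4·(≡2) mod 19; (12|19)=-1, (2|19)=-1; (−1)^{6·4·9}·(-1)^4·(-1)^6 = +1.
v=47: a=47^2·(≡5), b=47^2·(≡37) mod 47; (5|47)=-1, (37|47)=+1; (−1)^{2·2·23}·(-1)^2·(+1)^2 = +1.
v=29: a=29^-1·(≡21), b=29^-1·(≡18) mod 29; (21|29)=-1, (18|29)=-1; (−1)^{-1·-1·14}·(-1)^-1·(-1)^-1 = +1.
v=43: a=43^6·(≡1), b=43^4·(≡3) mod 43; (1|43)=+1, (3|43)=-1; (−1)^{6·4·21}·(+1)^4·(-1)^6 = +1.
v=41: a=41^3·(≡4), b=41^2·(≡35) mod 41; (4|41)=+1, (35|41)=-1; (−1)^{3·2·20}·(+1)^2·(-1)^3 = -1.
v=5: a=5^0·(≡4), b=5^2·(≡2) mod 5; (4|5)=+1, (2|5)=-1; (−1)^{0·2·2}·(+1)^2·(-1)^0 = +1.
v=13: a=13^-4·(≡10), b=13^-4·(≡7) mod 13; (10|13)=+1, (7|13)=-1; (−1)^{-4·-4·6}·(+1)^-4·(-1)^-4 = +1.
v=11: a=11^-4·(≡9), b=11^-2·(≡6) mod 11; (9|11)=+1, (6|11)=-1; (−1)^{-4·-2·5}·(+1)^-2·(-1)^-4 = +1.
Ram(-7134, -58) = {2, 3, 41, ∞}; no ℚ_2-point on the conic.

[2, 3, 41, inf]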